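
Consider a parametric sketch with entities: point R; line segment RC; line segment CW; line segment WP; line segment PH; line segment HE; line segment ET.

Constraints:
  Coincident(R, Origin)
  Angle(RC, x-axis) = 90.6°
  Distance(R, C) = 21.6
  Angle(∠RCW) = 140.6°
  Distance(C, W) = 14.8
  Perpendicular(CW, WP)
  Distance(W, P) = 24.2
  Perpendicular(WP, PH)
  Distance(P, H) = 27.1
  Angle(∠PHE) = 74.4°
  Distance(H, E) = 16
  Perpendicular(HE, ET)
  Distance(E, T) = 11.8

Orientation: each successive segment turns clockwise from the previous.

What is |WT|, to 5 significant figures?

16.547

∠PHE = 74.4° gives HE at 125.60° from the x-axis; with |HE| = 16.0, E = (1.6126, 9.8588). HE ⟂ ET, so ET runs at 35.600°; with |ET| = 11.8, T = (11.207, 16.728). Then |WT| = |T − W| = 16.547.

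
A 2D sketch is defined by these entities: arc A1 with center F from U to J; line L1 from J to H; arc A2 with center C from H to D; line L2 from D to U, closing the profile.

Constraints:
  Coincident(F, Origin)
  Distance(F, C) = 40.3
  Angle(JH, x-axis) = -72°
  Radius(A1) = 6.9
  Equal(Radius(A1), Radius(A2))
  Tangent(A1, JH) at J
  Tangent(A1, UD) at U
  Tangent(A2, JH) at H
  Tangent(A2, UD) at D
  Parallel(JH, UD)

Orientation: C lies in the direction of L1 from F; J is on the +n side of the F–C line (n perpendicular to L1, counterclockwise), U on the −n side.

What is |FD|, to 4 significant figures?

40.89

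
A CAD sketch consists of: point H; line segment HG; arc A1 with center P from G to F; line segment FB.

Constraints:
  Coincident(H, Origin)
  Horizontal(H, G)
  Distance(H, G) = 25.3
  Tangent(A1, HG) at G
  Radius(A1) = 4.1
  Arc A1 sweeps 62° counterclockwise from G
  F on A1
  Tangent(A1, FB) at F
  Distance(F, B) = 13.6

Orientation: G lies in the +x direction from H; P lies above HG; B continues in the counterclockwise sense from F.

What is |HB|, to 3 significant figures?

38.0

H is at the origin; H and G share the same y with |HG| = 25.3 and G on the +x side, so G = (25.3, 0.00). A1 meets HG tangentially, so PG is at right angles to HG, so P = G + (0, 4.1) = (25.3, 4.10). On A1, G sits at bearing -90° from P; a 62° counterclockwise sweep puts F at bearing -28°, so F = P + 4.1·(cos -28°, sin -28°) = (28.9, 2.18). A1 meets FB tangentially, so PF is at right angles to FB, so FB runs along (−sin -28°, cos -28°); with |FB| = 13.6, B = (35.3, 14.2). Then |HB| = |B − H| = 38.0.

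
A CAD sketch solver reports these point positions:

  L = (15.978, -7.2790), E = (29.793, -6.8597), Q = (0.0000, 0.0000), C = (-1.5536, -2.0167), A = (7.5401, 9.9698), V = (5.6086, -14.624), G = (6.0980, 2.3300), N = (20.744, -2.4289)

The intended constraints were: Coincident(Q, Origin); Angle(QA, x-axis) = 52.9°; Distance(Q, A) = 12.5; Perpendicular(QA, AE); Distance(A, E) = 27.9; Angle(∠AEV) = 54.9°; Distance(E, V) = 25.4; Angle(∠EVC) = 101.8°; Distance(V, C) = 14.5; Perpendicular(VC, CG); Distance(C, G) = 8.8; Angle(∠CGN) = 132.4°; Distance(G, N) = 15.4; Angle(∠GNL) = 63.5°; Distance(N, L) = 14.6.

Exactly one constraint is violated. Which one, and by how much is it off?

Distance(N, L) = 14.6 — off by 7.80.

Q = (0.00, 0.00) ✓; QA at 52.90° ✓; |QA| = 12.50 ✓; ∠(QA, AE) = 90.00° ✓; |AE| = 27.90 ✓; ∠AEV = 54.90° ✓; |EV| = 25.40 ✓; ∠EVC = 101.8° ✓; |VC| = 14.50 ✓; ∠(VC, CG) = 90.00° ✓; |CG| = 8.800 ✓; ∠CGN = 132.4° ✓; |GN| = 15.40 ✓; ∠GNL = 63.50° ✓; |NL| = 6.800 ✗.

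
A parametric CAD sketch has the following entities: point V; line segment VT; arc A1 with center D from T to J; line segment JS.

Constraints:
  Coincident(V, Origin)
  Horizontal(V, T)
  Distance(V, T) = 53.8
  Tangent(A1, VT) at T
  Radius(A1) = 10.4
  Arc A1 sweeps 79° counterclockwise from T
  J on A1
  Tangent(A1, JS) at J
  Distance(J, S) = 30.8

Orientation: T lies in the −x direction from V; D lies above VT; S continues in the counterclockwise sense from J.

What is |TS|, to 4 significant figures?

41.86

V is at the origin; VT is horizontal with |VT| = 53.8 and T on the −x side, so T = (-53.80, 0.000). Since A1 is tangent to VT there, DT ⟂ VT, so D = T + (0, 10.4) = (-53.80, 10.40). On A1, T sits at bearing -90° from D; a 79° counterclockwise sweep puts J at bearing -11°, so J = D + 10.4·(cos -11°, sin -11°) = (-43.59, 8.416). Since A1 is tangent to JS there, DJ ⟂ JS, so JS runs along (−sin -11°, cos -11°); with |JS| = 30.8, S = (-37.71, 38.65). Then |TS| = |S − T| = 41.86.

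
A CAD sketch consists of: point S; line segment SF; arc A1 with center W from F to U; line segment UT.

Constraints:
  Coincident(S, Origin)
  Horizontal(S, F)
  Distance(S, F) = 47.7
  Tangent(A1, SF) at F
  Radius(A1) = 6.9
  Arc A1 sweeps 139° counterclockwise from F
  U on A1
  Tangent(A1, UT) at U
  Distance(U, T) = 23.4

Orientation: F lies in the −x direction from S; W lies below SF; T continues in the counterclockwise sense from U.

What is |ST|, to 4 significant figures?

44.15

On A1, F sits at bearing 90° from W; a 139° counterclockwise sweep puts U at bearing 229°, so U = W + 6.9·(cos 229°, sin 229°) = (-52.23, -12.11). A1 meets UT tangentially, so WU is at right angles to UT, so UT runs along (−sin 229°, cos 229°); with |UT| = 23.4, T = (-34.57, -27.46). Then |ST| = |T − S| = 44.15.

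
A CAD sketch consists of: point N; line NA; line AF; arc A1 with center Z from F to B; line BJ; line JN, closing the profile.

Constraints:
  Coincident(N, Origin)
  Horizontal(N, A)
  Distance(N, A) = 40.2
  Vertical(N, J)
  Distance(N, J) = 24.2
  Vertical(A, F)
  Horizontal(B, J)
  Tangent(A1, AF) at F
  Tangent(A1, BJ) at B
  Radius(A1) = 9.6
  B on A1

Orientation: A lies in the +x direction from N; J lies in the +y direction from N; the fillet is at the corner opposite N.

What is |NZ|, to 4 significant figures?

33.90

N is at the origin; NA is horizontal with |NA| = 40.2 and A on the +x side, so A = (40.20, 0.000). NJ is vertical with |NJ| = 24.2 and J on the +y side, so J = (0.000, 24.20). The virtual corner opposite N is at (40.20, 24.20). A1 meets AF tangentially, so ZF is at right angles to AF and tangency of A1 to BJ means the radius ZB is perpendicular to BJ, with radius 9.6, so the center Z sits 9.6 in from both sides at Z = (30.60, 14.60). Then |NZ| = |Z − N| = 33.90.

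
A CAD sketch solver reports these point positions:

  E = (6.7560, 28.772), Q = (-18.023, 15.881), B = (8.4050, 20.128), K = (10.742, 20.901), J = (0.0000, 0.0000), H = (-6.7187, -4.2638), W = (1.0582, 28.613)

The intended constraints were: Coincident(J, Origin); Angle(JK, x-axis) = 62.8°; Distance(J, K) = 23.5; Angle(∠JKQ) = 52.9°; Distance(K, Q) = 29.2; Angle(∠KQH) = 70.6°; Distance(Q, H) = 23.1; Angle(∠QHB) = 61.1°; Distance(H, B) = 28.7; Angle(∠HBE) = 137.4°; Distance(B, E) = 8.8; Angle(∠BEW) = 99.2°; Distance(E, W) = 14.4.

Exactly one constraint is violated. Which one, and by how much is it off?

Distance(E, W) = 14.4 — off by 8.70.

J = (0.00, 0.00) ✓; JK at 62.80° ✓; |JK| = 23.50 ✓; ∠JKQ = 52.90° ✓; |KQ| = 29.20 ✓; ∠KQH = 70.60° ✓; |QH| = 23.10 ✓; ∠QHB = 61.10° ✓; |HB| = 28.70 ✓; ∠HBE = 137.4° ✓; |BE| = 8.800 ✓; ∠BEW = 99.20° ✓; |EW| = 5.700 ✗.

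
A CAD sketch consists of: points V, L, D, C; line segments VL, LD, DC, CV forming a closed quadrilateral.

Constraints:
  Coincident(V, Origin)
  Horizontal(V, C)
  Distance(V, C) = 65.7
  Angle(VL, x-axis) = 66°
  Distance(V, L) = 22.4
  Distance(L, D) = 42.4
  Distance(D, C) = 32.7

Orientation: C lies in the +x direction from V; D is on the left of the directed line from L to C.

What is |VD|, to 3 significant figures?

58.4

Checks: |VC| = 65.70 ✓; |VL| = 22.40 ✓; |LD| = 42.40 ✓; |DC| = 32.70 ✓.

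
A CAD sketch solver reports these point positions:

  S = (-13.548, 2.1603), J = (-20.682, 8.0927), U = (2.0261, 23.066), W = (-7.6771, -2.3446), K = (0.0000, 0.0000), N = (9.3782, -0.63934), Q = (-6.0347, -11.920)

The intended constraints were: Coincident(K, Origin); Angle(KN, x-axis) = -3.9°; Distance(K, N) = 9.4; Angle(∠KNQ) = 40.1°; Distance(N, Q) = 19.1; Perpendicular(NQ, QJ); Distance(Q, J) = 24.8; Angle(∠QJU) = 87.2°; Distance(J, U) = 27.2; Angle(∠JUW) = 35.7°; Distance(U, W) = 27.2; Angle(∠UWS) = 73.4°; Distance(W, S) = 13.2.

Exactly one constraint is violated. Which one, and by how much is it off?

Distance(W, S) = 13.2 — off by 5.80.

K = (0.00, 0.00) ✓; KN at -3.900° ✓; |KN| = 9.400 ✓; ∠KNQ = 40.10° ✓; |NQ| = 19.10 ✓; ∠(NQ, QJ) = 90.00° ✓; |QJ| = 24.80 ✓; ∠QJU = 87.20° ✓; |JU| = 27.20 ✓; ∠JUW = 35.70° ✓; |UW| = 27.20 ✓; ∠UWS = 73.40° ✓; |WS| = 7.400 ✗.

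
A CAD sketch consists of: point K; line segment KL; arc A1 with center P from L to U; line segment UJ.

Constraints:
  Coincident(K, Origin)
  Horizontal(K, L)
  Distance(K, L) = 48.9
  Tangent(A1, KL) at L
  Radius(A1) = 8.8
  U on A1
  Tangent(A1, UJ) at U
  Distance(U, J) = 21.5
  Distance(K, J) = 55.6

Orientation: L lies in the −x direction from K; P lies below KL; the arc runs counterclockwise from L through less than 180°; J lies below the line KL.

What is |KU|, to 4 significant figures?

58.02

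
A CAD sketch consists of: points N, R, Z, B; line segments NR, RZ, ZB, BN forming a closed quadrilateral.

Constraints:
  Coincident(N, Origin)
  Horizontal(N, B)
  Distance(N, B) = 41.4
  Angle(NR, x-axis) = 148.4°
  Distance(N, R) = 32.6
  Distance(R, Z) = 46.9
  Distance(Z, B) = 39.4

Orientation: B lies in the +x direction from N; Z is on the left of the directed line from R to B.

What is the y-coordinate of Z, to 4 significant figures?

30.96

N is at the origin; NB is horizontal with |NB| = 41.4 and B in +x, so B = (41.4, 0). NR runs at 148.4° with |NR| = 32.6, so R = (-27.77, 17.08). Z is determined by |RZ| = 46.9 and |ZB| = 39.4 together: it lies at the intersection of circle(R, 46.9) and circle(B, 39.4). With |RB| = 71.24, the foot of the radical line on RB is 40.16 from R and the perpendicular offset is √(46.9² − 40.16²) = 24.22. Taking the left-of-RB solution: Z = (17.03, 30.96).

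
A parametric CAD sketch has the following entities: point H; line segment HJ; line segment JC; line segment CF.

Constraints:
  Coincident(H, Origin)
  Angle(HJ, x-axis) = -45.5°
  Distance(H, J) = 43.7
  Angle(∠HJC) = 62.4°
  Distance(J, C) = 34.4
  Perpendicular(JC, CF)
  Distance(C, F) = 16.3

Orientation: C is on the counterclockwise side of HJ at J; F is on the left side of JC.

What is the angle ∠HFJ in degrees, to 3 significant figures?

83.1°

H is at the origin; HJ runs at -45.5° with length 43.7, so J = 43.7·(cos -45.5°, sin -45.5°) = (30.6, -31.2). ∠HJC = 62.4°, so JC runs at -45.5° + (180° − 62.4°) = 72.1° from the x-axis; with |JC| = 34.4, C = J + 34.4·(cos 72.1°, sin 72.1°) = (41.2, 1.57). JC is perpendicular to CF; with |CF| = 16.3 on the left of JC, F = C + 16.3·(-0.952, 0.307) = (25.7, 6.58). Then cos ∠HFJ = FH·FJ / (|FH||FJ|), giving 83.1°.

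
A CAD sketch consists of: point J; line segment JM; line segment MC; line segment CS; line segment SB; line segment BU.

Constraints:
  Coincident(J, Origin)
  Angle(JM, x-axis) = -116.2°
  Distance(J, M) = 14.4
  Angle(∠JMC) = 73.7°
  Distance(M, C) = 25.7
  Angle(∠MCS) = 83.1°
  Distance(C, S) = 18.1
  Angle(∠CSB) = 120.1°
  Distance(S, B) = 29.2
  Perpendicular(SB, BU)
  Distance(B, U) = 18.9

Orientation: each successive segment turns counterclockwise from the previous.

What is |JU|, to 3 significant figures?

14.9

J is at the origin; JM runs at -116.2° with length 14.4, so M = (-6.36, -12.9). ∠JMC = 73.7° gives MC at -9.90° from the x-axis; with |MC| = 25.7, C = (19.0, -17.3). ∠MCS = 83.1° gives CS at 87.0° from the x-axis; with |CS| = 18.1, S = (19.9, 0.736). ∠CSB = 120.1° gives SB at 147° from the x-axis; with |SB| = 29.2, B = (-4.55, 16.7). SB is perpendicular to BU, so BU runs at -123°; with |BU| = 18.9, U = (-14.9, 0.849). Then |JU| = |U − J| = 14.9.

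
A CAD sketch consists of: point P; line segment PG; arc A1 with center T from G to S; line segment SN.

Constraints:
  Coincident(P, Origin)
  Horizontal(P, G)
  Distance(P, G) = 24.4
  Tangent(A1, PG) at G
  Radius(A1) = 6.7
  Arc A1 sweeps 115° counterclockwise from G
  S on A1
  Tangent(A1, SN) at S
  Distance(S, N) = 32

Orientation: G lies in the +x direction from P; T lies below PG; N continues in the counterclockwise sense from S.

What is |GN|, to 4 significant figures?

39.25

P is at the origin; P and G share the same y with |PG| = 24.4 and G on the +x side, so G = (24.40, 0.000). A1 meets PG tangentially, so TG is at right angles to PG, so T = G + (0, -6.7) = (24.40, -6.700). On A1, G sits at bearing 90° from T; a 115° counterclockwise sweep puts S at bearing 205°, so S = T + 6.7·(cos 205°, sin 205°) = (18.33, -9.532). A1 meets SN tangentially, so TS is at right angles to SN, so SN runs along (−sin 205°, cos 205°); with |SN| = 32.0, N = (31.85, -38.53). Then |GN| = |N − G| = 39.25.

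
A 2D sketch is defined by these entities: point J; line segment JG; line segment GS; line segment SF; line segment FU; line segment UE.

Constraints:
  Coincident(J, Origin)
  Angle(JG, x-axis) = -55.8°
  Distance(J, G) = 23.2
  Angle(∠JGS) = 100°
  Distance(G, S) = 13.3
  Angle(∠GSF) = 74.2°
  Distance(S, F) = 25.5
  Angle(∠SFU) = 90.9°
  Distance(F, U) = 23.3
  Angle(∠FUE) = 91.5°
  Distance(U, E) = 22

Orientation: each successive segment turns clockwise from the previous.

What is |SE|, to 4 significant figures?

24.53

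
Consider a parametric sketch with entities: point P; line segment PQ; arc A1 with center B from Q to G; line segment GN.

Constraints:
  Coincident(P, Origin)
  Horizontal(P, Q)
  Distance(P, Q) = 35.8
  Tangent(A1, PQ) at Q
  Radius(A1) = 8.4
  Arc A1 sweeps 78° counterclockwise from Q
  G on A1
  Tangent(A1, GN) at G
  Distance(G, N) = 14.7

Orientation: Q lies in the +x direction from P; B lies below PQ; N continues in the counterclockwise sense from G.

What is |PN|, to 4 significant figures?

32.31

On A1, Q sits at bearing 90° from B; a 78° counterclockwise sweep puts G at bearing 168°, so G = B + 8.4·(cos 168°, sin 168°) = (27.58, -6.654). Tangency of A1 to GN means the radius BG is perpendicular to GN, so GN runs along (−sin 168°, cos 168°); with |GN| = 14.7, N = (24.53, -21.03). Then |PN| = |N − P| = 32.31.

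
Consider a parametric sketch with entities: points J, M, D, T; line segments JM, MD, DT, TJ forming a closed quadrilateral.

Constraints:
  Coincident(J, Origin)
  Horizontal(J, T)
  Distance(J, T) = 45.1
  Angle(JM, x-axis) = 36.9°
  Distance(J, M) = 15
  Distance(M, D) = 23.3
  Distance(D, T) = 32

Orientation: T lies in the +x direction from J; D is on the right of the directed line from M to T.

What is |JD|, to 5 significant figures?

21.401

Checks: |JT| = 45.10 ✓; |JM| = 15.00 ✓; |MD| = 23.30 ✓; |DT| = 32.00 ✓.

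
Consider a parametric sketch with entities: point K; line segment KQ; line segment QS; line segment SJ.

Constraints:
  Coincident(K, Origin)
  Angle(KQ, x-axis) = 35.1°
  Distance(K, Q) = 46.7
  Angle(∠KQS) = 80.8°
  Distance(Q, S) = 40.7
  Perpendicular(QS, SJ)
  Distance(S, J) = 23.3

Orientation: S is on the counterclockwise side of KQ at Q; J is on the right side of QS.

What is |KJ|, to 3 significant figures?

76.9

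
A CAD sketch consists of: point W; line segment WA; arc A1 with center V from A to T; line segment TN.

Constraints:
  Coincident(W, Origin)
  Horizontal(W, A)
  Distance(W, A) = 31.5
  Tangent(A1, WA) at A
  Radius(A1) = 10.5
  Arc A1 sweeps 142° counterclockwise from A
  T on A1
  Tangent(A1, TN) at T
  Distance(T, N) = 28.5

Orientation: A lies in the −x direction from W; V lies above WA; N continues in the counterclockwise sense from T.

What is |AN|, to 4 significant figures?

39.69

W is at the origin; WA is horizontal with |WA| = 31.5 and A on the −x side, so A = (-31.50, 0.000). The tangent condition forces VA to be normal to WA, so V = A + (0, 10.5) = (-31.50, 10.50). On A1, A sits at bearing -90° from V; a 142° counterclockwise sweep puts T at bearing 52°, so T = V + 10.5·(cos 52°, sin 52°) = (-25.04, 18.77). Tangency of A1 to TN means the radius VT is perpendicular to TN, so TN runs along (−sin 52°, cos 52°); with |TN| = 28.5, N = (-47.49, 36.32). Then |AN| = |N − A| = 39.69.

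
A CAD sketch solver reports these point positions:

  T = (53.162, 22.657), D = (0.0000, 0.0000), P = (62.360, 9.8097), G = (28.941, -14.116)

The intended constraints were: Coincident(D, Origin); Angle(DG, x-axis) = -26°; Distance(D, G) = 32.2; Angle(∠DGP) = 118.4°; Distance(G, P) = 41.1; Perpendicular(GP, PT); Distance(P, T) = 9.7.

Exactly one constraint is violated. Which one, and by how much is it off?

Distance(P, T) = 9.7 — off by 6.10.

D = (0.00, 0.00) ✓; DG at -26.00° ✓; |DG| = 32.20 ✓; ∠DGP = 118.4° ✓; |GP| = 41.10 ✓; ∠(GP, PT) = 90.00° ✓; |PT| = 15.80 ✗.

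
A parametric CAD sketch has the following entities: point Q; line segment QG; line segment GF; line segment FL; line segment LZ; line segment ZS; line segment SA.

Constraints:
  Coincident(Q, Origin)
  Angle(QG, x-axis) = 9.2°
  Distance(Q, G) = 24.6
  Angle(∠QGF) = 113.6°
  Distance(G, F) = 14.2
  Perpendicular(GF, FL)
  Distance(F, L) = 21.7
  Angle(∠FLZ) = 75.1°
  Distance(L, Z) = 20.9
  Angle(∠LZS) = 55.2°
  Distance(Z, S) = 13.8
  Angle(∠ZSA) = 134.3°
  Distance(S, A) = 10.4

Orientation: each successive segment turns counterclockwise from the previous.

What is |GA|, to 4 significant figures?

17.08

Q is at the origin; QG runs at 9.2° with length 24.6, so G = (24.28, 3.933). ∠QGF = 113.6° gives GF at 75.60° from the x-axis; with |GF| = 14.2, F = (27.81, 17.69). GF ⟂ FL, so FL runs at 165.6°; with |FL| = 21.7, L = (6.797, 23.08). ∠FLZ = 75.1° gives LZ at -89.50° from the x-axis; with |LZ| = 20.9, Z = (6.979, 2.184). ∠LZS = 55.2° gives ZS at 35.30° from the x-axis; with |ZS| = 13.8, S = (18.24, 10.16). ∠ZSA = 134.3° gives SA at 81.00° from the x-axis; with |SA| = 10.4, A = (19.87, 20.43). Then |GA| = |A − G| = 17.08.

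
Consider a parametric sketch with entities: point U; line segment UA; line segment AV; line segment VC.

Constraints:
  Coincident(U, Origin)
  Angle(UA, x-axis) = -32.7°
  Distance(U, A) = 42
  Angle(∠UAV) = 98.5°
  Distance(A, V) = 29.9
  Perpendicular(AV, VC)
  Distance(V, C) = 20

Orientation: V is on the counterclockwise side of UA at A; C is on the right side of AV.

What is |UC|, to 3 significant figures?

71.3

U is at the origin; UA runs at -32.7° with length 42.0, so A = 42.0·(cos -32.7°, sin -32.7°) = (35.3, -22.7). ∠UAV = 98.5°, so AV runs at -32.7° + (180° − 98.5°) = 48.8° from the x-axis; with |AV| = 29.9, V = A + 29.9·(cos 48.8°, sin 48.8°) = (55.0, -0.193). AV ⟂ VC; with |VC| = 20.0 on the right of AV, C = V + 20.0·(0.752, -0.659) = (70.1, -13.4). Then |UC| = |C − U| = 71.3.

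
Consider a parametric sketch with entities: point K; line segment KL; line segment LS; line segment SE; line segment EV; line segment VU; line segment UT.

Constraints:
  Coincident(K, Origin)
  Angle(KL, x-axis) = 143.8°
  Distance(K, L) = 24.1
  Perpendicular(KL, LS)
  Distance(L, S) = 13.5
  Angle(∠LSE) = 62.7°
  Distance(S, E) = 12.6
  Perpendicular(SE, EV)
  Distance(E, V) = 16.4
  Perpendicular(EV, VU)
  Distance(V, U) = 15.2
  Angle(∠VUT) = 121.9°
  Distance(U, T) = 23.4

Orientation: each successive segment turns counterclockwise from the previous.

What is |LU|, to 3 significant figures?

9.83

K is at the origin; KL runs at 143.8° with length 24.1, so L = (-19.4, 14.2). KL is perpendicular to LS, so LS runs at -126°; with |LS| = 13.5, S = (-27.4, 3.34). ∠LSE = 62.7° gives SE at -8.90° from the x-axis; with |SE| = 12.6, E = (-15.0, 1.39). SE is perpendicular to EV, so EV runs at 81.1°; with |EV| = 16.4, V = (-12.4, 17.6). EV ⟂ VU, so VU runs at 171°; with |VU| = 15.2, U = (-27.5, 19.9). Then |LU| = |U − L| = 9.83.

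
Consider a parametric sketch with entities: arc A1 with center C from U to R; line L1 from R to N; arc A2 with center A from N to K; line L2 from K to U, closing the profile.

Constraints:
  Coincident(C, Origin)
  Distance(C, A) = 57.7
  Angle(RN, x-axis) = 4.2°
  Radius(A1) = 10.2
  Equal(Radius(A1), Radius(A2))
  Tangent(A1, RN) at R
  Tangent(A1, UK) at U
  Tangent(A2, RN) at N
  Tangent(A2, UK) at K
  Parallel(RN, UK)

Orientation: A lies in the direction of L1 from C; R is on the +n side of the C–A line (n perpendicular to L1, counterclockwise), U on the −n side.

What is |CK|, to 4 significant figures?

58.59

The slot axis is L1's direction at 4.2°, so u = (cos 4.2°, sin 4.2°) = (0.9973, 0.07324) and n = (−sin 4.2°, cos 4.2°) = (-0.07324, 0.9973). C is at the origin and A lies 57.7 along u from C, so A = 57.7·u = (57.55, 4.226). Tangency of A1 to both parallel lines with radius 10.2 puts R and U at C ± 10.2·n: R = (-0.7470, 10.17), U = (0.7470, -10.17). Equal radii place N and K the same way about A: N = A + 10.2·n = (56.80, 14.40), K = A − 10.2·n = (58.29, -5.947). Then |CK| = |K − C| = 58.59.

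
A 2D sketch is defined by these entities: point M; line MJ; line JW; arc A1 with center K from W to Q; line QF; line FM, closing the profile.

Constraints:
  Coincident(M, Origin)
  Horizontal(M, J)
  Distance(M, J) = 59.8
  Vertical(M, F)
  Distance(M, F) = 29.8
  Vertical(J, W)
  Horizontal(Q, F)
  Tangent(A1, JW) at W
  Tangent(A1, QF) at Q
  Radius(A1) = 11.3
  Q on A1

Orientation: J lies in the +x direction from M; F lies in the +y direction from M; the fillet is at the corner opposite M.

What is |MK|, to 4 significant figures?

51.91

M is at the origin; M and J share the same y with |MJ| = 59.8 and J on the +x side, so J = (59.80, 0.000). MF is vertical with |MF| = 29.8 and F on the +y side, so F = (0.000, 29.80). The virtual corner opposite M is at (59.80, 29.80). A1 meets JW tangentially, so KW is at right angles to JW and since A1 is tangent to QF there, KQ ⟂ QF, with radius 11.3, so the center K sits 11.3 in from both sides at K = (48.50, 18.50). Then |MK| = |K − M| = 51.91.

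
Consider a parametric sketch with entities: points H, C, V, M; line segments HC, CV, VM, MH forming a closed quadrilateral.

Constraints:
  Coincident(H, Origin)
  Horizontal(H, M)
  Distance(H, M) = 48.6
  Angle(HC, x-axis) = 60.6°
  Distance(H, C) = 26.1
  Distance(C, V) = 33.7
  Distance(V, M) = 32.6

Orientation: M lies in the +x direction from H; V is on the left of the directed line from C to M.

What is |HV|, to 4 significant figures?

55.53

H is at the origin; H and M share the same y with |HM| = 48.6 and M in +x, so M = (48.6, 0). HC runs at 60.6° with |HC| = 26.1, so C = (12.81, 22.74). V is determined by |CV| = 33.7 and |VM| = 32.6 together: it lies at the intersection of circle(C, 33.7) and circle(M, 32.6). With |CM| = 42.40, the foot of the radical line on CM is 22.06 from C and the perpendicular offset is √(33.7² − 22.06²) = 25.48. Taking the left-of-CM solution: V = (45.09, 32.41).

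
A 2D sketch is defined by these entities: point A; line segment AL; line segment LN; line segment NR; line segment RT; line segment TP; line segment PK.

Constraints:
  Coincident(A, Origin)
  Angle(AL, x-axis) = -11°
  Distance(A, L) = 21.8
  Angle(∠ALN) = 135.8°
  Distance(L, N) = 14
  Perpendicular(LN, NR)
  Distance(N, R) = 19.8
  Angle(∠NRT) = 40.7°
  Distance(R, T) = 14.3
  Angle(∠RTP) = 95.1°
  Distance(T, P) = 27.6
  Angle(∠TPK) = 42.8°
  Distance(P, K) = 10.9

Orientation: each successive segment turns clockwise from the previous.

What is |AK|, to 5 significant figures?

42.092

∠RTP = 95.1° gives TP at -9.4000° from the x-axis; with |TP| = 27.6, P = (43.941, -17.619). ∠TPK = 42.8° gives PK at -146.60° from the x-axis; with |PK| = 10.9, K = (34.841, -23.619). Then |AK| = |K − A| = 42.092.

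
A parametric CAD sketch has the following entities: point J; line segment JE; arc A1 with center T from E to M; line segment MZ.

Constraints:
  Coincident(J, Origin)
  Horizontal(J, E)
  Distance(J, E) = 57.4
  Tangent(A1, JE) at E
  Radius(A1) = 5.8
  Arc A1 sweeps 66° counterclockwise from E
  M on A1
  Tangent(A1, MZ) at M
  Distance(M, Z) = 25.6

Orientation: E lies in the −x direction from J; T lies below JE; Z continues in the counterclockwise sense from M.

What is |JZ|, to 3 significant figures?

77.9

J is at the origin; JE is horizontal with |JE| = 57.4 and E on the −x side, so E = (-57.4, 0.00). Since A1 is tangent to JE there, TE ⟂ JE, so T = E + (0, -5.8) = (-57.4, -5.80). On A1, E sits at bearing 90° from T; a 66° counterclockwise sweep puts M at bearing 156°, so M = T + 5.8·(cos 156°, sin 156°) = (-62.7, -3.44). A1 meets MZ tangentially, so TM is at right angles to MZ, so MZ runs along (−sin 156°, cos 156°); with |MZ| = 25.6, Z = (-73.1, -26.8). Then |JZ| = |Z − J| = 77.9.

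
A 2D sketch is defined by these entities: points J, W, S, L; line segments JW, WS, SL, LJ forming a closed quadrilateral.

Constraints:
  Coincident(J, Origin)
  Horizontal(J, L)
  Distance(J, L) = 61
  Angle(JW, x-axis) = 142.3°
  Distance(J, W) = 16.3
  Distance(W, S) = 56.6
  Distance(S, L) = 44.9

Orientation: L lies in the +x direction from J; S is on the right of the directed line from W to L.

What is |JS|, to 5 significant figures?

40.466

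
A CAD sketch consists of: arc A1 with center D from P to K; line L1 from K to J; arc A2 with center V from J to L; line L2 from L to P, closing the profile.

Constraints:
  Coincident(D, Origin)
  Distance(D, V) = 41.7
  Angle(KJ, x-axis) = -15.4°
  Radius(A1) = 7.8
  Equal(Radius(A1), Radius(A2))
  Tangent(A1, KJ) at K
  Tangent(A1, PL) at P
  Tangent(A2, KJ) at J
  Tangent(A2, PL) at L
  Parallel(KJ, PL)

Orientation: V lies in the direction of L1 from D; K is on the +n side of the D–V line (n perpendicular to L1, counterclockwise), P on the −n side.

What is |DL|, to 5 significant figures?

42.423

The slot axis is L1's direction at -15.4°, so u = (cos -15.4°, sin -15.4°) = (0.96410, -0.26556) and n = (−sin -15.4°, cos -15.4°) = (0.26556, 0.96410). D is at the origin and V lies 41.7 along u from D, so V = 41.7·u = (40.203, -11.074). Tangency of A1 to both parallel lines with radius 7.8 puts K and P at D ± 7.8·n: K = (2.0713, 7.5199), P = (-2.0713, -7.5199). Equal radii place J and L the same way about V: J = V + 7.8·n = (42.274, -3.5537), L = V − 7.8·n = (38.131, -18.594). Then |DL| = |L − D| = 42.423.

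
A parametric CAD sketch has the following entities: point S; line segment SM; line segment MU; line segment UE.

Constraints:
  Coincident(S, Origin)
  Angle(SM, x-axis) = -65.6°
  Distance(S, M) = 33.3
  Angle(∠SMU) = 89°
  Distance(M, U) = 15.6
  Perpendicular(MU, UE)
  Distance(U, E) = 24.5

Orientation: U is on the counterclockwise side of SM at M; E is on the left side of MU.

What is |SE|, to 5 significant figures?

17.404

S is at the origin; SM runs at -65.6° with length 33.3, so M = 33.3·(cos -65.6°, sin -65.6°) = (13.756, -30.326). ∠SMU = 89.0°, so MU runs at -65.6° + (180° − 89.0°) = 25.400° from the x-axis; with |MU| = 15.6, U = M + 15.6·(cos 25.400°, sin 25.400°) = (27.848, -23.634). MU is perpendicular to UE; with |UE| = 24.5 on the left of MU, E = U + 24.5·(-0.42894, 0.90334) = (17.339, -1.5027). Then |SE| = |E − S| = 17.404.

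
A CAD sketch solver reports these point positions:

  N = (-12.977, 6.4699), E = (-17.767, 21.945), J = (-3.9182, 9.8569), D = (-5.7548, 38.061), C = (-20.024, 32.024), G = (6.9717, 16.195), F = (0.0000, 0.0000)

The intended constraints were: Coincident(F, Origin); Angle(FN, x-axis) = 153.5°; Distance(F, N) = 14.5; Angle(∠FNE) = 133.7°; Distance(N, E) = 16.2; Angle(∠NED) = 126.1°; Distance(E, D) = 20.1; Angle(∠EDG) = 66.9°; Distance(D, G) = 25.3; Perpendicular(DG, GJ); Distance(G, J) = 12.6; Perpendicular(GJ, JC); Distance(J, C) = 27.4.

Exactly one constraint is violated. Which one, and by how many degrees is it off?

Perpendicular(GJ, JC) — off by 5.80°.

F = (0.00, 0.00) ✓; FN at 153.5° ✓; |FN| = 14.50 ✓; ∠FNE = 133.7° ✓; |NE| = 16.20 ✓; ∠NED = 126.1° ✓; |ED| = 20.10 ✓; ∠EDG = 66.90° ✓; |DG| = 25.30 ✓; ∠(DG, GJ) = 90.00° ✓; |GJ| = 12.60 ✓; ∠(GJ, JC) = 84.20° ✗; |JC| = 27.40 ✓.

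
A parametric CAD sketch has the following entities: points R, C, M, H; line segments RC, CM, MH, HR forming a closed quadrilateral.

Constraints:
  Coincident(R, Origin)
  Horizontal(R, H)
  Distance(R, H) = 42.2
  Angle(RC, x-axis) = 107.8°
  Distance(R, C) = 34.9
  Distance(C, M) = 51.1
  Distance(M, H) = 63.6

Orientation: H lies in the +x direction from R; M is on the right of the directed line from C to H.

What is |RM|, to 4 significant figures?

25.64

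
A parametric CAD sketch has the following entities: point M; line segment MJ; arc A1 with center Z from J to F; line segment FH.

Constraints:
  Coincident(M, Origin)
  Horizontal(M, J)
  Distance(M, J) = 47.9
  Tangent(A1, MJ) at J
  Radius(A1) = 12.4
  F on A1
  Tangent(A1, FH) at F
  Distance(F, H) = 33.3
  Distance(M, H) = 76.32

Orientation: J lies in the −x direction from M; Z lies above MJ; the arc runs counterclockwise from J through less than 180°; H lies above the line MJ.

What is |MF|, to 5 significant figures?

44.050

M is at the origin; MJ is horizontal with |MJ| = 47.9 and J on the −x side, so J = (-47.900, 0.0000). Tangency of A1 to MJ means the radius ZJ is perpendicular to MJ, so Z = J + (0, 12.4) = (-47.900, 12.400). Since ZF ⟂ FH (tangency), |ZH| = √(12.4² + 33.3²) = 35.534 regardless of where F sits on A1. So H lies on both circle(M, 76.32) and circle(Z, 35.534); the above-MJ intersection is H = (-61.464, 45.243). F is the foot of the tangent from H: F = (-38.811, 20.835).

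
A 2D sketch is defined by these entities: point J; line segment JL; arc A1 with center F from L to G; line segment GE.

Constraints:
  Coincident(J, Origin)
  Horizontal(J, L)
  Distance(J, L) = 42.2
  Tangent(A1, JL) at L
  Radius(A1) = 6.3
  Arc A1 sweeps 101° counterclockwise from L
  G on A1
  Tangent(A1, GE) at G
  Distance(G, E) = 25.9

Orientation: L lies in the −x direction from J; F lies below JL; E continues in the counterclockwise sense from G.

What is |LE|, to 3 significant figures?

32.9

On A1, L sits at bearing 90° from F; a 101° counterclockwise sweep puts G at bearing 191°, so G = F + 6.3·(cos 191°, sin 191°) = (-48.4, -7.50). The tangent condition forces FG to be normal to GE, so GE runs along (−sin 191°, cos 191°); with |GE| = 25.9, E = (-43.4, -32.9). Then |LE| = |E − L| = 32.9.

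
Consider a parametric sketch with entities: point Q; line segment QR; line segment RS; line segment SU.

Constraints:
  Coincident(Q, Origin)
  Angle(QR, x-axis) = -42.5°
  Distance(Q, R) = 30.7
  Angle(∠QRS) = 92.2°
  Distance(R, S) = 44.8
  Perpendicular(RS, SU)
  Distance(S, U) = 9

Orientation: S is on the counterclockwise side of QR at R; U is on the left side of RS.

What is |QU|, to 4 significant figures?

50.83

Q is at the origin; QR runs at -42.5° with length 30.7, so R = 30.7·(cos -42.5°, sin -42.5°) = (22.63, -20.74). ∠QRS = 92.2°, so RS runs at -42.5° + (180° − 92.2°) = 45.30° from the x-axis; with |RS| = 44.8, S = R + 44.8·(cos 45.30°, sin 45.30°) = (54.15, 11.10). RS is perpendicular to SU; with |SU| = 9.0 on the left of RS, U = S + 9.0·(-0.7108, 0.7034) = (47.75, 17.43). Then |QU| = |U − Q| = 50.83.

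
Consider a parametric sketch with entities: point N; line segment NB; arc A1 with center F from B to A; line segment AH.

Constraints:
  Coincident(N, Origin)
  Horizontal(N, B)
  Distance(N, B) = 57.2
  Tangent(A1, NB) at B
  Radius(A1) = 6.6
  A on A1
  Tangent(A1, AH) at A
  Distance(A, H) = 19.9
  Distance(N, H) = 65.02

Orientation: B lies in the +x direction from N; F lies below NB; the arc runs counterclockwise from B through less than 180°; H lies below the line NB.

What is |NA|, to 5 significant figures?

51.946

N is at the origin; N and B share the same y with |NB| = 57.2 and B on the +x side, so B = (57.200, 0.0000). Since A1 is tangent to NB there, FB ⟂ NB, so F = B + (0, -6.6) = (57.200, -6.6000). Since FA ⟂ AH (tangency), |FH| = √(6.6² + 19.9²) = 20.966 regardless of where A sits on A1. So H lies on both circle(N, 65.02) and circle(F, 20.966); the below-NB intersection is H = (58.920, -27.495). A is the foot of the tangent from H: A = (51.127, -9.1847).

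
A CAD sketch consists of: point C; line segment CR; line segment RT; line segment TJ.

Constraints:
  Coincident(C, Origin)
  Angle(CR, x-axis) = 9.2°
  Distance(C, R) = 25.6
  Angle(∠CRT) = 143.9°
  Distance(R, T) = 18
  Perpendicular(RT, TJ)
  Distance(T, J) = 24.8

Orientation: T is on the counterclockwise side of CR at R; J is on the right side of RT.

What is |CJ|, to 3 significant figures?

55.6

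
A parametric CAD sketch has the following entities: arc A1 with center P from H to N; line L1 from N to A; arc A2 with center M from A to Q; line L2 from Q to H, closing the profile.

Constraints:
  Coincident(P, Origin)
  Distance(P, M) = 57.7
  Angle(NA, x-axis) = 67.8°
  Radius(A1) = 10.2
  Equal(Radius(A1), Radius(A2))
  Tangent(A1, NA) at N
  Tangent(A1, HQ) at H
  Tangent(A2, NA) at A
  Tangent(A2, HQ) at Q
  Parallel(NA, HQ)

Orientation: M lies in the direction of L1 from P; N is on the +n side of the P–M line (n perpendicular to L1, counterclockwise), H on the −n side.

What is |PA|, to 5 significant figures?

58.595

The slot axis is L1's direction at 67.8°, so u = (cos 67.8°, sin 67.8°) = (0.37784, 0.92587) and n = (−sin 67.8°, cos 67.8°) = (-0.92587, 0.37784). P is at the origin and M lies 57.7 along u from P, so M = 57.7·u = (21.801, 53.423). Tangency of A1 to both parallel lines with radius 10.2 puts N and H at P ± 10.2·n: N = (-9.4439, 3.8540), H = (9.4439, -3.8540). Equal radii place A and Q the same way about M: A = M + 10.2·n = (12.358, 57.277), Q = M − 10.2·n = (31.245, 49.569). Then |PA| = |A − P| = 58.595.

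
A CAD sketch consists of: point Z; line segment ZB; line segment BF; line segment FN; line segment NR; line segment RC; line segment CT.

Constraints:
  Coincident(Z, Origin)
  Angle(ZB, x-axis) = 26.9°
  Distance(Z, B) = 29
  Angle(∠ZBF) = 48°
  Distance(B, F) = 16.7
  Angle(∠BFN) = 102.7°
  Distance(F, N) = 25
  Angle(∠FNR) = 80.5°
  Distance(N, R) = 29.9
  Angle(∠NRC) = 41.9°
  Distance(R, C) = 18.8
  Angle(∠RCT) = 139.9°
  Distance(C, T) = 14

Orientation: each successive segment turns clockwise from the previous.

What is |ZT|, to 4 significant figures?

10.03

∠NRC = 41.9° gives RC at -60.00° from the x-axis; with |RC| = 18.8, C = (12.10, 11.02). ∠RCT = 139.9° gives CT at -100.1° from the x-axis; with |CT| = 14.0, T = (9.644, -2.763). Then |ZT| = |T − Z| = 10.03.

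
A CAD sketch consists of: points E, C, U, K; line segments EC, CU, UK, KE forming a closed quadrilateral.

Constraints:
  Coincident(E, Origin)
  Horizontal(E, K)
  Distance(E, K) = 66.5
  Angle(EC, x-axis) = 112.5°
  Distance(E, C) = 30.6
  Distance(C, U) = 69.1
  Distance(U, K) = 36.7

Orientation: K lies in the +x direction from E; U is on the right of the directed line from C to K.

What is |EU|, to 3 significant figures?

42.2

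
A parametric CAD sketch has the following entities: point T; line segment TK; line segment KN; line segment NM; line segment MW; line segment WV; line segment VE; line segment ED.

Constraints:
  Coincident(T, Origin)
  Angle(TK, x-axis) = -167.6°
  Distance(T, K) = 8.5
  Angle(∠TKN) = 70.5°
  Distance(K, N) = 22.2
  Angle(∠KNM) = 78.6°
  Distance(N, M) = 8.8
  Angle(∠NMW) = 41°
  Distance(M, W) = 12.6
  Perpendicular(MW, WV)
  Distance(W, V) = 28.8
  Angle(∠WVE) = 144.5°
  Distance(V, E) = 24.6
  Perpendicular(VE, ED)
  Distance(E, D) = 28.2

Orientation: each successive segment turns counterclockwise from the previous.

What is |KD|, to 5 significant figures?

62.445

T is at the origin; TK runs at -167.6° with length 8.5, so K = (-8.3017, -1.8253). ∠TKN = 70.5° gives KN at -58.100° from the x-axis; with |KN| = 22.2, N = (3.4296, -20.672). ∠KNM = 78.6° gives NM at 43.300° from the x-axis; with |NM| = 8.8, M = (9.8340, -14.637). ∠NMW = 41.0° gives MW at -177.70° from the x-axis; with |MW| = 12.6, W = (-2.7558, -15.143). The perpendicularity gives WV at right angles to MW, so WV runs at -87.700°; with |WV| = 28.8, V = (-1.6000, -43.920). ∠WVE = 144.5° gives VE at -52.200° from the x-axis; with |VE| = 24.6, E = (13.477, -63.357). The perpendicularity gives ED at right angles to VE, so ED runs at 37.800°; with |ED| = 28.2, D = (35.760, -46.074). Then |KD| = |D − K| = 62.445.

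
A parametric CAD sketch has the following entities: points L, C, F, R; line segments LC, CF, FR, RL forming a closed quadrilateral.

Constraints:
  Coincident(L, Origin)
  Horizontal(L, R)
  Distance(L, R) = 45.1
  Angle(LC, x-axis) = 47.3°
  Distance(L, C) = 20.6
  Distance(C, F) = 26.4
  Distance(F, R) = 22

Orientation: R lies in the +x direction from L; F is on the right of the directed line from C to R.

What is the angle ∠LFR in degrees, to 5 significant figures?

136.70°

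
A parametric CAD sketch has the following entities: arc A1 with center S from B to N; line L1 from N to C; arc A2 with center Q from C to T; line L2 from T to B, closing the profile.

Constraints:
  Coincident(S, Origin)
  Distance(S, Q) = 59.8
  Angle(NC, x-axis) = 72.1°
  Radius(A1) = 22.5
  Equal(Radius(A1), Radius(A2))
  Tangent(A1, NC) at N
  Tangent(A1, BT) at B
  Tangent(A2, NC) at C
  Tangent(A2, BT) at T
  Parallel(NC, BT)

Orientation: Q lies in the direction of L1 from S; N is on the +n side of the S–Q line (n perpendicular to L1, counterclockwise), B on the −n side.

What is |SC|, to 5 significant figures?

63.893

The slot axis is L1's direction at 72.1°, so u = (cos 72.1°, sin 72.1°) = (0.30736, 0.95159) and n = (−sin 72.1°, cos 72.1°) = (-0.95159, 0.30736). S is at the origin and Q lies 59.8 along u from S, so Q = 59.8·u = (18.380, 56.905). Tangency of A1 to both parallel lines with radius 22.5 puts N and B at S ± 22.5·n: N = (-21.411, 6.9155), B = (21.411, -6.9155). Equal radii place C and T the same way about Q: C = Q + 22.5·n = (-3.0309, 63.821), T = Q − 22.5·n = (39.791, 49.990). Then |SC| = |C − S| = 63.893.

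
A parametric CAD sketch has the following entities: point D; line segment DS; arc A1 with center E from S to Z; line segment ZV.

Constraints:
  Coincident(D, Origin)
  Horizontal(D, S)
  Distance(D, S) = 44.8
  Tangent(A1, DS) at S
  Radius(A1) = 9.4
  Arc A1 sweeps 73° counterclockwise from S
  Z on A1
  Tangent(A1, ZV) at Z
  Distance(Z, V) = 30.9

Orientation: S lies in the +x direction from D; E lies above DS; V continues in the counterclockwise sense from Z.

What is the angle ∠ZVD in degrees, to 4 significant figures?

43.05°

On A1, S sits at bearing -90° from E; a 73° counterclockwise sweep puts Z at bearing -17°, so Z = E + 9.4·(cos -17°, sin -17°) = (53.79, 6.652). Tangency of A1 to ZV means the radius EZ is perpendicular to ZV, so ZV runs along (−sin -17°, cos -17°); with |ZV| = 30.9, V = (62.82, 36.20). Then cos ∠ZVD = VZ·VD / (|VZ||VD|), giving 43.05°.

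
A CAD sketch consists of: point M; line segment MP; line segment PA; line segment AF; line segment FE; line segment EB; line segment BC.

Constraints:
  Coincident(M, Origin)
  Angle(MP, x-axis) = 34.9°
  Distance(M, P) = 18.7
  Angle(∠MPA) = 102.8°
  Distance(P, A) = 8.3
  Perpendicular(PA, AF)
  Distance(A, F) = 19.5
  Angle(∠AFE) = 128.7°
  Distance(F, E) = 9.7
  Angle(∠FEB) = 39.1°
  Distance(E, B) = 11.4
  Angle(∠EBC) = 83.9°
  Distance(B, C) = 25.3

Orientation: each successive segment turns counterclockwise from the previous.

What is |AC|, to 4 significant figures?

29.26

M is at the origin; MP runs at 34.9° with length 18.7, so P = (15.34, 10.70). ∠MPA = 102.8° gives PA at 112.1° from the x-axis; with |PA| = 8.3, A = (12.21, 18.39). PA is perpendicular to AF, so AF runs at -157.9°; with |AF| = 19.5, F = (-5.853, 11.05). ∠AFE = 128.7° gives FE at -106.6° from the x-axis; with |FE| = 9.7, E = (-8.624, 1.757). ∠FEB = 39.1° gives EB at 34.30° from the x-axis; with |EB| = 11.4, B = (0.7932, 8.181). ∠EBC = 83.9° gives BC at 130.4° from the x-axis; with |BC| = 25.3, C = (-15.60, 27.45). Then |AC| = |C − A| = 29.26.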